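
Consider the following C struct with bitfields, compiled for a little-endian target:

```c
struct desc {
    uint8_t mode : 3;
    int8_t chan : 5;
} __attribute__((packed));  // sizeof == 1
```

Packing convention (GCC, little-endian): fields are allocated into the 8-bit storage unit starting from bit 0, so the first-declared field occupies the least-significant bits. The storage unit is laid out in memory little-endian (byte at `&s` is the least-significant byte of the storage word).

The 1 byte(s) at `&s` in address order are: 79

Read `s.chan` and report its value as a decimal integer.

15

[0]=0x79 (little-endian) → word 0x79
mode [0+:3] = (word>>0) & 0x7 = 1
chan [3+:5] = (word>>3) & 0x1f = 15  ←
chan signed 5b, MSB=0: value = 15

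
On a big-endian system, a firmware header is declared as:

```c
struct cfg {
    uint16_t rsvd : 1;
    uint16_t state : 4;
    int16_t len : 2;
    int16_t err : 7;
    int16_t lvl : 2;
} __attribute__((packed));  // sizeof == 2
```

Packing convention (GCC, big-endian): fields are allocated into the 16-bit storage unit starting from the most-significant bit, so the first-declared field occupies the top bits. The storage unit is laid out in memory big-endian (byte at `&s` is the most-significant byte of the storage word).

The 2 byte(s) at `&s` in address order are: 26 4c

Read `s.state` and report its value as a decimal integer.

[0]=0x26 [1]=0x4c (big-endian) → word 0x264c
rsvd:1 @ bit 15 → (0x264c>>15)&0x1 = 0x0
state:4 @ bit 11 → (0x264c>>11)&0xf = 0x4  ←
len:2 @ bit 9 → (0x264c>>9)&0x3 = 0x3
err:7 @ bit 2 → (0x264c>>2)&0x7f = 0x13
lvl:2 @ bit 0 → (0x264c>>0)&0x3 = 0x0

4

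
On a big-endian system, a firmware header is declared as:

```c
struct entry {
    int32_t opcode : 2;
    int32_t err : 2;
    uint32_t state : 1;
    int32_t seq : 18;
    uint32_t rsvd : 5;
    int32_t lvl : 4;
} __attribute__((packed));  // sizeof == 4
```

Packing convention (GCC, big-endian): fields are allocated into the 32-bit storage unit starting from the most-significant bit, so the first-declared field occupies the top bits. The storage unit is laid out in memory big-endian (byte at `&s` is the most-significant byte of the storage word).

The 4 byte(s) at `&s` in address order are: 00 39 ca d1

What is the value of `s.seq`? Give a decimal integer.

7397

[0]=0x00 [1]=0x39 [2]=0xca [3]=0xd1 (big-endian) → word 0x0039cad1
opcode [30+:2] = (word>>30) & 0x3 = 0
err [28+:2] = (word>>28) & 0x3 = 0
state [27+:1] = (word>>27) & 0x1 = 0
seq [9+:18] = (word>>9) & 0x3ffff = 7397  ←
rsvd [4+:5] = (word>>4) & 0x1f = 13
lvl [0+:4] = (word>>0) & 0xf = 1
seq signed 18b, MSB=0: value = 7397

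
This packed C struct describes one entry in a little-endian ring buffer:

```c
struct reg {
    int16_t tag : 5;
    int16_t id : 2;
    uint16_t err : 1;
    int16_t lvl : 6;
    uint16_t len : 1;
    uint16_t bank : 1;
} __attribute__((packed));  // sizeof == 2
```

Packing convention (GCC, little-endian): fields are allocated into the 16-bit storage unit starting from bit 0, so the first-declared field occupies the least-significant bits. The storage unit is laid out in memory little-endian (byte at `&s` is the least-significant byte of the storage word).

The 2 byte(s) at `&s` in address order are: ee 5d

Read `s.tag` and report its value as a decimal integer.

14

[0]=0xee [1]=0x5d (little-endian) → word 0x5dee
tag:5 @ bit 0 → (0x5dee>>0)&0x1f = 0xe  ←
id:2 @ bit 5 → (0x5dee>>5)&0x3 = 0x3
err:1 @ bit 7 → (0x5dee>>7)&0x1 = 0x1
lvl:6 @ bit 8 → (0x5dee>>8)&0x3f = 0x1d
len:1 @ bit 14 → (0x5dee>>14)&0x1 = 0x1
bank:1 @ bit 15 → (0x5dee>>15)&0x1 = 0x0
tag signed 5b, MSB=0: value = 14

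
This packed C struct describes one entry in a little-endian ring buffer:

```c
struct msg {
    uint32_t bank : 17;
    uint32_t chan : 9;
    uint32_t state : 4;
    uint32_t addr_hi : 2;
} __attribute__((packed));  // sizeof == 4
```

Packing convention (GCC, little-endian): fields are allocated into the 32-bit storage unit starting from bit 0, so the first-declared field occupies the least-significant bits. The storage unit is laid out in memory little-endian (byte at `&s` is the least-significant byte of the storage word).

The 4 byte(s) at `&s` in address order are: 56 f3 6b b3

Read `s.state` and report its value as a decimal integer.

12

[0]=0x56 [1]=0xf3 [2]=0x6b [3]=0xb3 (little-endian) → word 0xb36bf356
bank:17 @ bit 0 → (0xb36bf356>>0)&0x1ffff = 0x1f356
chan:9 @ bit 17 → (0xb36bf356>>17)&0x1ff = 0x1b5
state:4 @ bit 26 → (0xb36bf356>>26)&0xf = 0xc  ←
addr_hi:2 @ bit 30 → (0xb36bf356>>30)&0x3 = 0x2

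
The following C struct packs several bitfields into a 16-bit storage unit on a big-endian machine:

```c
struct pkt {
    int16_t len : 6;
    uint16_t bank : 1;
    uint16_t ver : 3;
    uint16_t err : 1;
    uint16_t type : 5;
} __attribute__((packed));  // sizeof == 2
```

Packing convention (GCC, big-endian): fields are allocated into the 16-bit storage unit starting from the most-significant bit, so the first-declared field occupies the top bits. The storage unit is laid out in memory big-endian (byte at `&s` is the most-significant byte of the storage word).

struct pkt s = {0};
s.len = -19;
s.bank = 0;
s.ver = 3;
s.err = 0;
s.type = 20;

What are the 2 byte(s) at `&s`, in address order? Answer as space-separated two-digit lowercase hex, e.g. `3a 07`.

[10+:6] len=-19 & 0x3f = 0x2d; word=0xb400
[9+:1] bank=0 & 0x1 = 0x0; word=0xb400
[6+:3] ver=3 & 0x7 = 0x3; word=0xb4c0
[5+:1] err=0 & 0x1 = 0x0; word=0xb4c0
[0+:5] type=20 & 0x1f = 0x14; word=0xb4d4
word = 0xb4d4 → big-endian bytes:
  [0]=0xb4  [1]=0xd4

b4 d4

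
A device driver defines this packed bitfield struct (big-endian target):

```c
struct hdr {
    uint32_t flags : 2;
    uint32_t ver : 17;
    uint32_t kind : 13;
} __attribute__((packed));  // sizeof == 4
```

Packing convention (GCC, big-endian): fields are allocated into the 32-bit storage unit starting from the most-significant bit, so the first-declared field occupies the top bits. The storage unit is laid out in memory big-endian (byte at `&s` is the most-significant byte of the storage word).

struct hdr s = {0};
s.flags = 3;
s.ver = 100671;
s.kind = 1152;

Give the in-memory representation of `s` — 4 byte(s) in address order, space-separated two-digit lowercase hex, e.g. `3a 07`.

f1 27 e4 80

flags (2b) val=3 bits=0x3 at bit 30: 0xc0000000
ver (17b) val=100671 bits=0x1893f at bit 13: 0xf127e000
kind (13b) val=1152 bits=0x480 at bit 0: 0xf127e480
word = 0xf127e480 → big-endian bytes:
  [0]=0xf1  [1]=0x27  [2]=0xe4  [3]=0x80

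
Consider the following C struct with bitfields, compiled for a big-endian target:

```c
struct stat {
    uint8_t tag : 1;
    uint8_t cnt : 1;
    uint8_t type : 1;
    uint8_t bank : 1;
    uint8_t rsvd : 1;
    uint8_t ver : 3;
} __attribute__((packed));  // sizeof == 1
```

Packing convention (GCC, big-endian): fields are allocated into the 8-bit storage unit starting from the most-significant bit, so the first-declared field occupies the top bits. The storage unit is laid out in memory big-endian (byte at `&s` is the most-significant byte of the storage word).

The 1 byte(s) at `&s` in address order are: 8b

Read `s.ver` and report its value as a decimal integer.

[0]=0x8b (big-endian) → word 0x8b
tag [7+:1] = (word>>7) & 0x1 = 1
cnt [6+:1] = (word>>6) & 0x1 = 0
type [5+:1] = (word>>5) & 0x1 = 0
bank [4+:1] = (word>>4) & 0x1 = 0
rsvd [3+:1] = (word>>3) & 0x1 = 1
ver [0+:3] = (word>>0) & 0x7 = 3  ←

3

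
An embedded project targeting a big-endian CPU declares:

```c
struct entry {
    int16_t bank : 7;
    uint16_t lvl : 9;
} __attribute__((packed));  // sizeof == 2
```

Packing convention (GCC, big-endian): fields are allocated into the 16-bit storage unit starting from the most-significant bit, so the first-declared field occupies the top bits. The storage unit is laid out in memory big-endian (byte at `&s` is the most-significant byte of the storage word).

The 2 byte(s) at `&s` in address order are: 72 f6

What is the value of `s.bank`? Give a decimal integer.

[0]=0x72 [1]=0xf6 (big-endian) → word 0x72f6
bank [9+:7] = (word>>9) & 0x7f = 57  ←
lvl [0+:9] = (word>>0) & 0x1ff = 246
bank signed 7b, MSB=0: value = 57

57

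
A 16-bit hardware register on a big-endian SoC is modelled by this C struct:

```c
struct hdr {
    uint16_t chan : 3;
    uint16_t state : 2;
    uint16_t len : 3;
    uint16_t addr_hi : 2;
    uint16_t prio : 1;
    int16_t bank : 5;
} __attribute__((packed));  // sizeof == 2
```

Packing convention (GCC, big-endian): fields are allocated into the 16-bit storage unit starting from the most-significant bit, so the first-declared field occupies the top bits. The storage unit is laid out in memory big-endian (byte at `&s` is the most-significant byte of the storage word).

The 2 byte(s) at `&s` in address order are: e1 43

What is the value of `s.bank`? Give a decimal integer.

3

[0]=0xe1 [1]=0x43 (big-endian) → word 0xe143
chan [13+:3] = (word>>13) & 0x7 = 7
state [11+:2] = (word>>11) & 0x3 = 0
len [8+:3] = (word>>8) & 0x7 = 1
addr_hi [6+:2] = (word>>6) & 0x3 = 1
prio [5+:1] = (word>>5) & 0x1 = 0
bank [0+:5] = (word>>0) & 0x1f = 3  ←
bank signed 5b, MSB=0: value = 3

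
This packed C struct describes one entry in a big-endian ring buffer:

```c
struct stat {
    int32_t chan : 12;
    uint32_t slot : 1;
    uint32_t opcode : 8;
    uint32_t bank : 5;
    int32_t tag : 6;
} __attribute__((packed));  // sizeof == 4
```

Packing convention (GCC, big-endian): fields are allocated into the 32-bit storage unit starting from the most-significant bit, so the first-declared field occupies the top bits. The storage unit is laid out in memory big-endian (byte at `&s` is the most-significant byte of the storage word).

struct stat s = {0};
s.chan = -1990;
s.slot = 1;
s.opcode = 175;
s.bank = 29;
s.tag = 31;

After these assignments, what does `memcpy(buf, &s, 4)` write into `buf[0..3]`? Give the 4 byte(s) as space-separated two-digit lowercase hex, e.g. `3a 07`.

83 ad 7f 5f

[20+:12] chan=-1990 & 0xfff = 0x83a; word=0x83a00000
[19+:1] slot=1 & 0x1 = 0x1; word=0x83a80000
[11+:8] opcode=175 & 0xff = 0xaf; word=0x83ad7800
[6+:5] bank=29 & 0x1f = 0x1d; word=0x83ad7f40
[0+:6] tag=31 & 0x3f = 0x1f; word=0x83ad7f5f
word = 0x83ad7f5f → big-endian bytes:
  [0]=0x83  [1]=0xad  [2]=0x7f  [3]=0x5f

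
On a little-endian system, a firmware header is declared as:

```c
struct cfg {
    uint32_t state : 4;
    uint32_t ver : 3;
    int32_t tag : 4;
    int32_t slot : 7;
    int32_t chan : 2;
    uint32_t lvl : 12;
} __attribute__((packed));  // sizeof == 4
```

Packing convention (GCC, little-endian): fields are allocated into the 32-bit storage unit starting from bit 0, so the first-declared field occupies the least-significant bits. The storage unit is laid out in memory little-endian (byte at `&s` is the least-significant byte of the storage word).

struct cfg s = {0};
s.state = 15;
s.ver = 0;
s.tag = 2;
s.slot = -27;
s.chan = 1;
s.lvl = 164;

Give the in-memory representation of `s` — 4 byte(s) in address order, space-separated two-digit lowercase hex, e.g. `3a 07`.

0f 29 47 0a

state (4b) val=15 bits=0xf at bit 0: 0x0000000f
ver (3b) val=0 bits=0x0 at bit 4: 0x0000000f
tag (4b) val=2 bits=0x2 at bit 7: 0x0000010f
slot (7b) val=-27 bits=0x65 at bit 11: 0x0003290f
chan (2b) val=1 bits=0x1 at bit 18: 0x0007290f
lvl (12b) val=164 bits=0xa4 at bit 20: 0x0a47290f
word = 0x0a47290f → little-endian bytes:
  [0]=0x0f  [1]=0x29  [2]=0x47  [3]=0x0a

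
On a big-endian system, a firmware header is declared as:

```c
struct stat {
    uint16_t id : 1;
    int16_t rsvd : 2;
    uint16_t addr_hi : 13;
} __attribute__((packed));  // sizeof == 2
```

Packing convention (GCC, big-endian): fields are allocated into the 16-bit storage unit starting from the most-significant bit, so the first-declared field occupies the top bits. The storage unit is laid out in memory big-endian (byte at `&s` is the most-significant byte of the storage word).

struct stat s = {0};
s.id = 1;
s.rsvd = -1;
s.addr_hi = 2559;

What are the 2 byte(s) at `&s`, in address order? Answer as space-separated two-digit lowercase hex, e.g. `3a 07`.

[15+:1] id=1 & 0x1 = 0x1; word=0x8000
[13+:2] rsvd=-1 & 0x3 = 0x3; word=0xe000
[0+:13] addr_hi=2559 & 0x1fff = 0x9ff; word=0xe9ff
word = 0xe9ff → big-endian bytes:
  [0]=0xe9  [1]=0xff

e9 ff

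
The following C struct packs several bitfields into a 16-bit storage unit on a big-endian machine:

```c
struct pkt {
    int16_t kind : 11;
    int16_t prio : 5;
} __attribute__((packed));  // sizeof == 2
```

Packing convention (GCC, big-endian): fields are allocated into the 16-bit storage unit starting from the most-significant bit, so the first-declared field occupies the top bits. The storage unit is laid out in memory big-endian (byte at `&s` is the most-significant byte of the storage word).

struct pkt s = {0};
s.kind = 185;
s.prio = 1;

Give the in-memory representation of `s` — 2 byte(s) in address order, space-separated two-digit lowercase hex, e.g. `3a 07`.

17 21

[5+:11] kind=185 & 0x7ff = 0xb9; word=0x1720
[0+:5] prio=1 & 0x1f = 0x1; word=0x1721
word = 0x1721 → big-endian bytes:
  [0]=0x17  [1]=0x21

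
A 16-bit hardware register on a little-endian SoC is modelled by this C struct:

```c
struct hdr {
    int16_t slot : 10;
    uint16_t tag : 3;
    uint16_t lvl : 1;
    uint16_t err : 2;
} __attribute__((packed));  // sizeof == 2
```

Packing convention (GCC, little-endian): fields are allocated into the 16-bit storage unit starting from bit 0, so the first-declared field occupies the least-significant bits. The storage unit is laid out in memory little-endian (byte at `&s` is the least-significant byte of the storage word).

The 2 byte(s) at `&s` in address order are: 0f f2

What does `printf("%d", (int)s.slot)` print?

[0]=0x0f [1]=0xf2 (little-endian) → word 0xf20f
slot [0+:10] = (word>>0) & 0x3ff = 527  ←
tag [10+:3] = (word>>10) & 0x7 = 4
lvl [13+:1] = (word>>13) & 0x1 = 1
err [14+:2] = (word>>14) & 0x3 = 3
slot signed 10b, MSB=1: 527 - 1024 = -497

-497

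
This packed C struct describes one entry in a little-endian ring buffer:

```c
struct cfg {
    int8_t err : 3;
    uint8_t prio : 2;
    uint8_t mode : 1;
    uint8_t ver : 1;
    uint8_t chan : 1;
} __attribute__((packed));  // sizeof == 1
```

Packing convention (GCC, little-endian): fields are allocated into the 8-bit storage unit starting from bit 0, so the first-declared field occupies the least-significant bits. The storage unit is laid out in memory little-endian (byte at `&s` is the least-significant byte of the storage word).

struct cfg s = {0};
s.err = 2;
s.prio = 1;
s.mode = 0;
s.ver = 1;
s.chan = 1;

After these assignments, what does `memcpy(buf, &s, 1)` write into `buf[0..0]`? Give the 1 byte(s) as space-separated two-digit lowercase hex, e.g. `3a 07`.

err:3 = 2 → 0x2 << 0 → word 0x02
prio:2 = 1 → 0x1 << 3 → word 0x0a
mode:1 = 0 → 0x0 << 5 → word 0x0a
ver:1 = 1 → 0x1 << 6 → word 0x4a
chan:1 = 1 → 0x1 << 7 → word 0xca
word = 0xca → little-endian bytes:
  [0]=0xca

ca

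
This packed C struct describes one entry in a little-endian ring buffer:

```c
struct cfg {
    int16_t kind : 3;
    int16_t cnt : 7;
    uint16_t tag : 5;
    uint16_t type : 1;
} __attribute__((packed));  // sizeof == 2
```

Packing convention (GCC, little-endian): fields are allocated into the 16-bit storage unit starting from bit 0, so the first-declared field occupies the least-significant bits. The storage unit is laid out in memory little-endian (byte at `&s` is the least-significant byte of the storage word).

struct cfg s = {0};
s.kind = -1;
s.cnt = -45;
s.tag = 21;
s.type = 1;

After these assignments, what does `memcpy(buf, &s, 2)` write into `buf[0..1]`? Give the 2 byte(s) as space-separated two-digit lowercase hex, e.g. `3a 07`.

9f d6

kind:3 = -1 → 0x7 << 0 → word 0x0007
cnt:7 = -45 → 0x53 << 3 → word 0x029f
tag:5 = 21 → 0x15 << 10 → word 0x569f
type:1 = 1 → 0x1 << 15 → word 0xd69f
word = 0xd69f → little-endian bytes:
  [0]=0x9f  [1]=0xd6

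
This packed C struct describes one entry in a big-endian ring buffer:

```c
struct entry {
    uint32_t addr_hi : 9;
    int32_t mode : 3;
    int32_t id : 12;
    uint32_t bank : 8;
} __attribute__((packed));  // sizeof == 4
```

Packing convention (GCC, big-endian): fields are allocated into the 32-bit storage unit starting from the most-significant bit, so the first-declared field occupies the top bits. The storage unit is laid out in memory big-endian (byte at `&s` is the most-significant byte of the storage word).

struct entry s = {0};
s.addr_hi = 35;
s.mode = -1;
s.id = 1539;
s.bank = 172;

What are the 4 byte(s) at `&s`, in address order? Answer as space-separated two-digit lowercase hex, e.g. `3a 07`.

[23+:9] addr_hi=35 & 0x1ff = 0x23; word=0x11800000
[20+:3] mode=-1 & 0x7 = 0x7; word=0x11f00000
[8+:12] id=1539 & 0xfff = 0x603; word=0x11f60300
[0+:8] bank=172 & 0xff = 0xac; word=0x11f603ac
word = 0x11f603ac → big-endian bytes:
  [0]=0x11  [1]=0xf6  [2]=0x03  [3]=0xac

11 f6 03 ac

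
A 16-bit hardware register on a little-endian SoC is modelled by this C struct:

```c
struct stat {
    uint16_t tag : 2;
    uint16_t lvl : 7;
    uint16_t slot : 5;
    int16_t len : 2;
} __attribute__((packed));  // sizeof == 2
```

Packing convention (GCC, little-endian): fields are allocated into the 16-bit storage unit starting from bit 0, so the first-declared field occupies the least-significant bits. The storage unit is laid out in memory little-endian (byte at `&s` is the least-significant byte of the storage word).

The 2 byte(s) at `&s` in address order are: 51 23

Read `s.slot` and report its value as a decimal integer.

17

[0]=0x51 [1]=0x23 (little-endian) → word 0x2351
tag [0+:2] = (word>>0) & 0x3 = 1
lvl [2+:7] = (word>>2) & 0x7f = 84
slot [9+:5] = (word>>9) & 0x1f = 17  ←
len [14+:2] = (word>>14) & 0x3 = 0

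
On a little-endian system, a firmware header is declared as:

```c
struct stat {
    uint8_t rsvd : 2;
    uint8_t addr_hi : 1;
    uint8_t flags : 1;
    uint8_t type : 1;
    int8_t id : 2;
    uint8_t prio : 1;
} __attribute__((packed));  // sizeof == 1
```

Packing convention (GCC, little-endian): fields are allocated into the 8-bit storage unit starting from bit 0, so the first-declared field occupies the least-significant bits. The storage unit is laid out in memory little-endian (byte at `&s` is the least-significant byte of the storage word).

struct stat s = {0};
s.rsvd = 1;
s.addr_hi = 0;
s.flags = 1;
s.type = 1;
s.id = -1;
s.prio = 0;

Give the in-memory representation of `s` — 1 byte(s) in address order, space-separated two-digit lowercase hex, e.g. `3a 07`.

[0+:2] rsvd=1 & 0x3 = 0x1; word=0x01
[2+:1] addr_hi=0 & 0x1 = 0x0; word=0x01
[3+:1] flags=1 & 0x1 = 0x1; word=0x09
[4+:1] type=1 & 0x1 = 0x1; word=0x19
[5+:2] id=-1 & 0x3 = 0x3; word=0x79
[7+:1] prio=0 & 0x1 = 0x0; word=0x79
word = 0x79 → little-endian bytes:
  [0]=0x79

79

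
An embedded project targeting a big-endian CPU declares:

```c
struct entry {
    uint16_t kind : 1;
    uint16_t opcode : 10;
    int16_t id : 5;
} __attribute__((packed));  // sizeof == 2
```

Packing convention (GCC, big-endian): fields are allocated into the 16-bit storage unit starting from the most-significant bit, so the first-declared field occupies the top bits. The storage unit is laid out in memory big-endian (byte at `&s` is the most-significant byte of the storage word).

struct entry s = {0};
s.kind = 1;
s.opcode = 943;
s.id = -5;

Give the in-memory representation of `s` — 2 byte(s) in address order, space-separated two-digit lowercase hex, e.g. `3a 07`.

[15+:1] kind=1 & 0x1 = 0x1; word=0x8000
[5+:10] opcode=943 & 0x3ff = 0x3af; word=0xf5e0
[0+:5] id=-5 & 0x1f = 0x1b; word=0xf5fb
word = 0xf5fb → big-endian bytes:
  [0]=0xf5  [1]=0xfb

f5 fb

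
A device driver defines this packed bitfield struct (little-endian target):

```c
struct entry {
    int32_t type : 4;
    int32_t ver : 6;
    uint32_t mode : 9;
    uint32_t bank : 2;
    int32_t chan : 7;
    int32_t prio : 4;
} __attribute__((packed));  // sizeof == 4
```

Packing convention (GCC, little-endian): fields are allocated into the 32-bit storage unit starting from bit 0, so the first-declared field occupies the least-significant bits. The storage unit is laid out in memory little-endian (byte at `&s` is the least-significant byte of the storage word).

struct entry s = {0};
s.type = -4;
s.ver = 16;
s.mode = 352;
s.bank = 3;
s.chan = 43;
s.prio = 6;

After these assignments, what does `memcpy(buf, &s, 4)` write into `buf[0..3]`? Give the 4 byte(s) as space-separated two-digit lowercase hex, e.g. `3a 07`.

type (4b) val=-4 bits=0xc at bit 0: 0x0000000c
ver (6b) val=16 bits=0x10 at bit 4: 0x0000010c
mode (9b) val=352 bits=0x160 at bit 10: 0x0005810c
bank (2b) val=3 bits=0x3 at bit 19: 0x001d810c
chan (7b) val=43 bits=0x2b at bit 21: 0x057d810c
prio (4b) val=6 bits=0x6 at bit 28: 0x657d810c
word = 0x657d810c → little-endian bytes:
  [0]=0x0c  [1]=0x81  [2]=0x7d  [3]=0x65

0c 81 7d 65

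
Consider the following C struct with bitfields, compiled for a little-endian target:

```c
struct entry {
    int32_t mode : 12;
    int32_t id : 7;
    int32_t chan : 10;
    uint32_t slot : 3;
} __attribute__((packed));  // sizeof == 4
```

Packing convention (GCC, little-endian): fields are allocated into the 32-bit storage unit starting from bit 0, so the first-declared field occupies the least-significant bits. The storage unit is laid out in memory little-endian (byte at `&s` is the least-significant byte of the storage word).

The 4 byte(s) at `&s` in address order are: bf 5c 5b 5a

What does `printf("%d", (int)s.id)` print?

53

[0]=0xbf [1]=0x5c [2]=0x5b [3]=0x5a (little-endian) → word 0x5a5b5cbf
mode:12 @ bit 0 → (0x5a5b5cbf>>0)&0xfff = 0xcbf
id:7 @ bit 12 → (0x5a5b5cbf>>12)&0x7f = 0x35  ←
chan:10 @ bit 19 → (0x5a5b5cbf>>19)&0x3ff = 0x34b
slot:3 @ bit 29 → (0x5a5b5cbf>>29)&0x7 = 0x2
id signed 7b, MSB=0: value = 53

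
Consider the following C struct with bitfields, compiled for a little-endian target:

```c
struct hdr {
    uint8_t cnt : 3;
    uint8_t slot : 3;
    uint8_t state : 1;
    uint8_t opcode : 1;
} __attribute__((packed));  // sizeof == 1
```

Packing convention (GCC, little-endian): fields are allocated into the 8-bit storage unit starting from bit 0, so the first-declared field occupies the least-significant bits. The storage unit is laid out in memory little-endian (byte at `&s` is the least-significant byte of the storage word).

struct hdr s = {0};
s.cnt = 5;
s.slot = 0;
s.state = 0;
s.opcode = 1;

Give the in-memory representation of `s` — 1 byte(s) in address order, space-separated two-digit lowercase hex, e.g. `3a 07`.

cnt (3b) val=5 bits=0x5 at bit 0: 0x05
slot (3b) val=0 bits=0x0 at bit 3: 0x05
state (1b) val=0 bits=0x0 at bit 6: 0x05
opcode (1b) val=1 bits=0x1 at bit 7: 0x85
word = 0x85 → little-endian bytes:
  [0]=0x85

85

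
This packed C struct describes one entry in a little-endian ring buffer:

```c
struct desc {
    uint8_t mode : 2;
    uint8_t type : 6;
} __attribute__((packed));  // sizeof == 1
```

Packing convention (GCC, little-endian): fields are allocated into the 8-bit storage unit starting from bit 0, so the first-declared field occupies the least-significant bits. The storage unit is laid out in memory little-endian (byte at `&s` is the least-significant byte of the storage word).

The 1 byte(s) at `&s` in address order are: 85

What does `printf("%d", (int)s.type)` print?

[0]=0x85 (little-endian) → word 0x85
mode [0+:2] = (word>>0) & 0x3 = 1
type [2+:6] = (word>>2) & 0x3f = 33  ←

33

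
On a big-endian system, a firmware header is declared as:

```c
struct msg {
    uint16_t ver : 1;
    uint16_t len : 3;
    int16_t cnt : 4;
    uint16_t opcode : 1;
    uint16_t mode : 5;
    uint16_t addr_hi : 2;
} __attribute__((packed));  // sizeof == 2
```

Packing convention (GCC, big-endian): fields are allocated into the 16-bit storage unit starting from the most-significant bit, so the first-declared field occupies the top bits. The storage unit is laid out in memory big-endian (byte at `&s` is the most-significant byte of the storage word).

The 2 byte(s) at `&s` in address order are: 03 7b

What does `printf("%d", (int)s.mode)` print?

30

[0]=0x03 [1]=0x7b (big-endian) → word 0x037b
ver:1 @ bit 15 → (0x037b>>15)&0x1 = 0x0
len:3 @ bit 12 → (0x037b>>12)&0x7 = 0x0
cnt:4 @ bit 8 → (0x037b>>8)&0xf = 0x3
opcode:1 @ bit 7 → (0x037b>>7)&0x1 = 0x0
mode:5 @ bit 2 → (0x037b>>2)&0x1f = 0x1e  ←
addr_hi:2 @ bit 0 → (0x037b>>0)&0x3 = 0x3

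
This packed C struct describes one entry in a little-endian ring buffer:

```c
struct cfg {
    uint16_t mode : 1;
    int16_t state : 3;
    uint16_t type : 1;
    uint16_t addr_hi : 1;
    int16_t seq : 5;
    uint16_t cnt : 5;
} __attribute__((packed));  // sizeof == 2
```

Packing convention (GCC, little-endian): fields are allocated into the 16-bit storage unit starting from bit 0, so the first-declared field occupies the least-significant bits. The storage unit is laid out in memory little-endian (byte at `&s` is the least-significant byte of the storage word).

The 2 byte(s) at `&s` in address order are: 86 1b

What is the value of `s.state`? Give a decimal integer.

[0]=0x86 [1]=0x1b (little-endian) → word 0x1b86
mode [0+:1] = (word>>0) & 0x1 = 0
state [1+:3] = (word>>1) & 0x7 = 3  ←
type [4+:1] = (word>>4) & 0x1 = 0
addr_hi [5+:1] = (word>>5) & 0x1 = 0
seq [6+:5] = (word>>6) & 0x1f = 14
cnt [11+:5] = (word>>11) & 0x1f = 3
state signed 3b, MSB=0: value = 3

3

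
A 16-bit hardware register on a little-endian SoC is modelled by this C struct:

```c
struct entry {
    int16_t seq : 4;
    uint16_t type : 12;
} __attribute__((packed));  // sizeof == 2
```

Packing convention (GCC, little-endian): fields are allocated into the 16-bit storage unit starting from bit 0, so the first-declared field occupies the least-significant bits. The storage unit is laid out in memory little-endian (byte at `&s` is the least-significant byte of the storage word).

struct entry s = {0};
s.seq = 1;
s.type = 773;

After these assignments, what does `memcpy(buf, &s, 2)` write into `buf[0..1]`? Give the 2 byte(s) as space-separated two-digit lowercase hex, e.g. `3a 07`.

seq (4b) val=1 bits=0x1 at bit 0: 0x0001
type (12b) val=773 bits=0x305 at bit 4: 0x3051
word = 0x3051 → little-endian bytes:
  [0]=0x51  [1]=0x30

51 30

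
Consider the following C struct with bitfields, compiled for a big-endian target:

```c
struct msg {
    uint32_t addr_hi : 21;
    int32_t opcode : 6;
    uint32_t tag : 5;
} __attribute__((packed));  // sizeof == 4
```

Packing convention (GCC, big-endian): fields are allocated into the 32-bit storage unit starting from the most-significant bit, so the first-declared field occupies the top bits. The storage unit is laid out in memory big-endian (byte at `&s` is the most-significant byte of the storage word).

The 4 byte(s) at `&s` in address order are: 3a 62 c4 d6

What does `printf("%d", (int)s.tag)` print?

[0]=0x3a [1]=0x62 [2]=0xc4 [3]=0xd6 (big-endian) → word 0x3a62c4d6
addr_hi [11+:21] = (word>>11) & 0x1fffff = 478296
opcode [5+:6] = (word>>5) & 0x3f = 38
tag [0+:5] = (word>>0) & 0x1f = 22  ←

22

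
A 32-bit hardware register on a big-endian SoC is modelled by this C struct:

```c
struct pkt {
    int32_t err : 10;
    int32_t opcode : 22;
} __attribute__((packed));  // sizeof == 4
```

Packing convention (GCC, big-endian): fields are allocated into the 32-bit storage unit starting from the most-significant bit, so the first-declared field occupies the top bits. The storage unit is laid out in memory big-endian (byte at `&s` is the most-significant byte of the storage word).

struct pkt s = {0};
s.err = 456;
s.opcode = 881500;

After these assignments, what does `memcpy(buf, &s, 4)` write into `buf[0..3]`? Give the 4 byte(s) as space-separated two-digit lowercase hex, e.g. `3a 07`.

err (10b) val=456 bits=0x1c8 at bit 22: 0x72000000
opcode (22b) val=881500 bits=0xd735c at bit 0: 0x720d735c
word = 0x720d735c → big-endian bytes:
  [0]=0x72  [1]=0x0d  [2]=0x73  [3]=0x5c

72 0d 73 5c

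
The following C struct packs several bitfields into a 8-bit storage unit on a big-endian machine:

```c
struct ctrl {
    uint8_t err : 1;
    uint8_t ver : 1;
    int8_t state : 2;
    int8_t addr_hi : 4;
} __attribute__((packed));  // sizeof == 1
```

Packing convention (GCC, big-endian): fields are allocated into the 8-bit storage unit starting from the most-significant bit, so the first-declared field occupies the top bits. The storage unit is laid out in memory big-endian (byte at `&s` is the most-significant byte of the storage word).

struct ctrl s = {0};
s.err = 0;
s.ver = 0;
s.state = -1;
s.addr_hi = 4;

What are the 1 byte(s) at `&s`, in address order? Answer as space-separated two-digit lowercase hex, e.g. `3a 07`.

34

[7+:1] err=0 & 0x1 = 0x0; word=0x00
[6+:1] ver=0 & 0x1 = 0x0; word=0x00
[4+:2] state=-1 & 0x3 = 0x3; word=0x30
[0+:4] addr_hi=4 & 0xf = 0x4; word=0x34
word = 0x34 → big-endian bytes:
  [0]=0x34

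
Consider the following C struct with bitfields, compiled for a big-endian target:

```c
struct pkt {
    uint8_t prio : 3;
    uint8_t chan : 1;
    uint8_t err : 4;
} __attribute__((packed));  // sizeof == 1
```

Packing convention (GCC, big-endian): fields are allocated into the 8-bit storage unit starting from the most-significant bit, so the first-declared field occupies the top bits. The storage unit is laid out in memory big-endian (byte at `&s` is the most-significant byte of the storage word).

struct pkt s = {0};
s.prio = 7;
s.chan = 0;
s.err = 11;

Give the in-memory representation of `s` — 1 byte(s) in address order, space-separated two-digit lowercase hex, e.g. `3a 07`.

eb

[5+:3] prio=7 & 0x7 = 0x7; word=0xe0
[4+:1] chan=0 & 0x1 = 0x0; word=0xe0
[0+:4] err=11 & 0xf = 0xb; word=0xeb
word = 0xeb → big-endian bytes:
  [0]=0xeb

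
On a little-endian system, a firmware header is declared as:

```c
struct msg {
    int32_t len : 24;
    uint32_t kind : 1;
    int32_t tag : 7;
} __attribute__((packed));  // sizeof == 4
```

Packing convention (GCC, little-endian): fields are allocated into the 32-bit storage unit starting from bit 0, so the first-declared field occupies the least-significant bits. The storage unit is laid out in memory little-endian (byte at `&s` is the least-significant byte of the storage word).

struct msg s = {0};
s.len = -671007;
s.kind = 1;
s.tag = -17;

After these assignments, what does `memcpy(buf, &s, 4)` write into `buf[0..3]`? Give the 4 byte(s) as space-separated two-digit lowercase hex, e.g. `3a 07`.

len:24 = -671007 → 0xf5c2e1 << 0 → word 0x00f5c2e1
kind:1 = 1 → 0x1 << 24 → word 0x01f5c2e1
tag:7 = -17 → 0x6f << 25 → word 0xdff5c2e1
word = 0xdff5c2e1 → little-endian bytes:
  [0]=0xe1  [1]=0xc2  [2]=0xf5  [3]=0xdf

e1 c2 f5 df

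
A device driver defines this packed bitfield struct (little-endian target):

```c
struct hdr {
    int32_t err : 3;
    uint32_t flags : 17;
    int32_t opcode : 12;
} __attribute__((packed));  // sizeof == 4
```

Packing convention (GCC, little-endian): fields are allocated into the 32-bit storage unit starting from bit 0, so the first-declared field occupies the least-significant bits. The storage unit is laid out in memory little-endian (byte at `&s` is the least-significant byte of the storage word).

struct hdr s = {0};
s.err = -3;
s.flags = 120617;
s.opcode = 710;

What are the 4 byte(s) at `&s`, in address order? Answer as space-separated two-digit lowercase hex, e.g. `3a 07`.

4d b9 6e 2c

err:3 = -3 → 0x5 << 0 → word 0x00000005
flags:17 = 120617 → 0x1d729 << 3 → word 0x000eb94d
opcode:12 = 710 → 0x2c6 << 20 → word 0x2c6eb94d
word = 0x2c6eb94d → little-endian bytes:
  [0]=0x4d  [1]=0xb9  [2]=0x6e  [3]=0x2c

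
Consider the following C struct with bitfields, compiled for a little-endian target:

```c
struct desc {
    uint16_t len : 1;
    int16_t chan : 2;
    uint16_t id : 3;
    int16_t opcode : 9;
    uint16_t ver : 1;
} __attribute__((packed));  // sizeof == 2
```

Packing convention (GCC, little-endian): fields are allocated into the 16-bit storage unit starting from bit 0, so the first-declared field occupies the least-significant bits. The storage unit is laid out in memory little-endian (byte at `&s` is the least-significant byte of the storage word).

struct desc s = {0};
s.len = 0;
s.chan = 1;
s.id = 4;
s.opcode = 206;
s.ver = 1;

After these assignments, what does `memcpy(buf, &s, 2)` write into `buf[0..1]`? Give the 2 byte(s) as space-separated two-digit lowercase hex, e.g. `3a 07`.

[0+:1] len=0 & 0x1 = 0x0; word=0x0000
[1+:2] chan=1 & 0x3 = 0x1; word=0x0002
[3+:3] id=4 & 0x7 = 0x4; word=0x0022
[6+:9] opcode=206 & 0x1ff = 0xce; word=0x33a2
[15+:1] ver=1 & 0x1 = 0x1; word=0xb3a2
word = 0xb3a2 → little-endian bytes:
  [0]=0xa2  [1]=0xb3

a2 b3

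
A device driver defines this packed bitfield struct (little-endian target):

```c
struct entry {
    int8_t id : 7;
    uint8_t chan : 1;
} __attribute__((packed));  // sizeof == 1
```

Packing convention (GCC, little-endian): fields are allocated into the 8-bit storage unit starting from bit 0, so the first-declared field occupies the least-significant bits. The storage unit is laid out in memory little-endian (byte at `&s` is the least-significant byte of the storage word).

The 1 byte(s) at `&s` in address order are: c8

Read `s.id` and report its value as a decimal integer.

-56

[0]=0xc8 (little-endian) → word 0xc8
id:7 @ bit 0 → (0xc8>>0)&0x7f = 0x48  ←
chan:1 @ bit 7 → (0xc8>>7)&0x1 = 0x1
id signed 7b, MSB=1: 72 - 128 = -56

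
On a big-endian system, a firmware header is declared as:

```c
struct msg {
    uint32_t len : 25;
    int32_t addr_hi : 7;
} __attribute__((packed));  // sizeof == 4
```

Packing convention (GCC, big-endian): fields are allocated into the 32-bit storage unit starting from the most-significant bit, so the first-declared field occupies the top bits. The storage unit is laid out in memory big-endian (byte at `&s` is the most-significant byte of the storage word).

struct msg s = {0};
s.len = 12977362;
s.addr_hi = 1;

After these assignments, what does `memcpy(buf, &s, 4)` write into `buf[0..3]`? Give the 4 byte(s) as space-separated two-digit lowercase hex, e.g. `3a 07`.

63 02 69 01

len (25b) val=12977362 bits=0xc604d2 at bit 7: 0x63026900
addr_hi (7b) val=1 bits=0x1 at bit 0: 0x63026901
word = 0x63026901 → big-endian bytes:
  [0]=0x63  [1]=0x02  [2]=0x69  [3]=0x01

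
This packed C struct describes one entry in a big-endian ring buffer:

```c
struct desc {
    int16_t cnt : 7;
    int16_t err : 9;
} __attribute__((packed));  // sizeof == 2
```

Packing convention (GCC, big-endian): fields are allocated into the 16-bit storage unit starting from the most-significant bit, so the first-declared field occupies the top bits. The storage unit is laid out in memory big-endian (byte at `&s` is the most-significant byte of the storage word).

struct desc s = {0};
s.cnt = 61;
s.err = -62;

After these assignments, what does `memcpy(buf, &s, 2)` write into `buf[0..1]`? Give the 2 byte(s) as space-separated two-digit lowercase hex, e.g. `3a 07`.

cnt (7b) val=61 bits=0x3d at bit 9: 0x7a00
err (9b) val=-62 bits=0x1c2 at bit 0: 0x7bc2
word = 0x7bc2 → big-endian bytes:
  [0]=0x7b  [1]=0xc2

7b c2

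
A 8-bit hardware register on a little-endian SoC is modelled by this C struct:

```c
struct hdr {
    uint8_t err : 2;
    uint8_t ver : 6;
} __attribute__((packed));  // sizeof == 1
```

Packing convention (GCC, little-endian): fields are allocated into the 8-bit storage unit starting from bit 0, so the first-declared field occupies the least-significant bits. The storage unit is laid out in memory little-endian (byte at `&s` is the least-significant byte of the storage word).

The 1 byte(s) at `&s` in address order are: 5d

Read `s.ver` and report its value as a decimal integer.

23

[0]=0x5d (little-endian) → word 0x5d
err [0+:2] = (word>>0) & 0x3 = 1
ver [2+:6] = (word>>2) & 0x3f = 23  ←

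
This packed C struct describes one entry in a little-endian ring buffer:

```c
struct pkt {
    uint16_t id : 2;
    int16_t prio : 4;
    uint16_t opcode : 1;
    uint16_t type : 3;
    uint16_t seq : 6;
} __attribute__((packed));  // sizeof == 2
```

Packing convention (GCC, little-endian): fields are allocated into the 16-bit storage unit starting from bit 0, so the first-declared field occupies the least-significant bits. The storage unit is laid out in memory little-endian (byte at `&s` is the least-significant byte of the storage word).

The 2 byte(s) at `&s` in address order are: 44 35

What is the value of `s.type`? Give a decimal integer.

[0]=0x44 [1]=0x35 (little-endian) → word 0x3544
id:2 @ bit 0 → (0x3544>>0)&0x3 = 0x0
prio:4 @ bit 2 → (0x3544>>2)&0xf = 0x1
opcode:1 @ bit 6 → (0x3544>>6)&0x1 = 0x1
type:3 @ bit 7 → (0x3544>>7)&0x7 = 0x2  ←
seq:6 @ bit 10 → (0x3544>>10)&0x3f = 0xd

2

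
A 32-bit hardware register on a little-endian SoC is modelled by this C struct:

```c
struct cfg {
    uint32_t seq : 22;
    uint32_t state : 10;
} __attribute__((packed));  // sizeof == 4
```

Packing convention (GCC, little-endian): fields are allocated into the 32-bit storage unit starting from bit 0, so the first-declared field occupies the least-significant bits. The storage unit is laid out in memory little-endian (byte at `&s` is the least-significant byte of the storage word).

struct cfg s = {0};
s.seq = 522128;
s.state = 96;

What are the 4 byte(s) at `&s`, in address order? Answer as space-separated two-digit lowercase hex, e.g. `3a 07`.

seq (22b) val=522128 bits=0x7f790 at bit 0: 0x0007f790
state (10b) val=96 bits=0x60 at bit 22: 0x1807f790
word = 0x1807f790 → little-endian bytes:
  [0]=0x90  [1]=0xf7  [2]=0x07  [3]=0x18

90 f7 07 18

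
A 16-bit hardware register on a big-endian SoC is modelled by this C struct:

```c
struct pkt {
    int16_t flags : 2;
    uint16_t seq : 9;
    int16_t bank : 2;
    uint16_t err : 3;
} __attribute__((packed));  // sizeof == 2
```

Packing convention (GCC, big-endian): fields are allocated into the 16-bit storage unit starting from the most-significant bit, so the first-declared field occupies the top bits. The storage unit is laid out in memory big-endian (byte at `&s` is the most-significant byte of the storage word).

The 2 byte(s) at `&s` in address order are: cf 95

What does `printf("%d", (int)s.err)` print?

5

[0]=0xcf [1]=0x95 (big-endian) → word 0xcf95
flags [14+:2] = (word>>14) & 0x3 = 3
seq [5+:9] = (word>>5) & 0x1ff = 124
bank [3+:2] = (word>>3) & 0x3 = 2
err [0+:3] = (word>>0) & 0x7 = 5  ←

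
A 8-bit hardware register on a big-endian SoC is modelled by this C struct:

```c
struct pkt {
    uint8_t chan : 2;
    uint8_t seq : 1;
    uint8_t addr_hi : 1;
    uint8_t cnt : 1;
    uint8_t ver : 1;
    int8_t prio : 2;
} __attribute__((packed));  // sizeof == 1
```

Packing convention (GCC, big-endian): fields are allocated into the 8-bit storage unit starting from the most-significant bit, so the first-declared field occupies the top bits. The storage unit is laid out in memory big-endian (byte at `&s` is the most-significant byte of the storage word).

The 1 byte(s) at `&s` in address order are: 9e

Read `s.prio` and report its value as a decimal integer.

[0]=0x9e (big-endian) → word 0x9e
chan:2 @ bit 6 → (0x9e>>6)&0x3 = 0x2
seq:1 @ bit 5 → (0x9e>>5)&0x1 = 0x0
addr_hi:1 @ bit 4 → (0x9e>>4)&0x1 = 0x1
cnt:1 @ bit 3 → (0x9e>>3)&0x1 = 0x1
ver:1 @ bit 2 → (0x9e>>2)&0x1 = 0x1
prio:2 @ bit 0 → (0x9e>>0)&0x3 = 0x2  ←
prio signed 2b, MSB=1: 2 - 4 = -2

-2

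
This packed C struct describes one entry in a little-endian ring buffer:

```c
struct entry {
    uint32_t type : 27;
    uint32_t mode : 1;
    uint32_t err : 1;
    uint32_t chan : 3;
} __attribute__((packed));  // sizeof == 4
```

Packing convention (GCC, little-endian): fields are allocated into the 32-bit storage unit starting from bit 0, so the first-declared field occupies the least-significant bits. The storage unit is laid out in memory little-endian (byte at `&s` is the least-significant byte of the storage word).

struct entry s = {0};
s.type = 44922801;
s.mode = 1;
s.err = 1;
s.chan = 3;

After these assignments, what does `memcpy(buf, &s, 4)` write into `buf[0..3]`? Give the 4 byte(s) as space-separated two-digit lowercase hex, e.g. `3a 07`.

type:27 = 44922801 → 0x2ad77b1 << 0 → word 0x02ad77b1
mode:1 = 1 → 0x1 << 27 → word 0x0aad77b1
err:1 = 1 → 0x1 << 28 → word 0x1aad77b1
chan:3 = 3 → 0x3 << 29 → word 0x7aad77b1
word = 0x7aad77b1 → little-endian bytes:
  [0]=0xb1  [1]=0x77  [2]=0xad  [3]=0x7a

b1 77 ad 7a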